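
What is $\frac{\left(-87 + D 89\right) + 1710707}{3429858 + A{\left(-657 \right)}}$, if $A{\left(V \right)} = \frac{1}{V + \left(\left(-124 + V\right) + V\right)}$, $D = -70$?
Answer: $\frac{3570697050}{7185552509} \approx 0.49693$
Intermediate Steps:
$A{\left(V \right)} = \frac{1}{-124 + 3 V}$ ($A{\left(V \right)} = \frac{1}{V + \left(-124 + 2 V\right)} = \frac{1}{-124 + 3 V}$)
$\frac{\left(-87 + D 89\right) + 1710707}{3429858 + A{\left(-657 \right)}} = \frac{\left(-87 - 6230\right) + 1710707}{3429858 + \frac{1}{-124 + 3 \left(-657\right)}} = \frac{\left(-87 - 6230\right) + 1710707}{3429858 + \frac{1}{-124 - 1971}} = \frac{-6317 + 1710707}{3429858 + \frac{1}{-2095}} = \frac{1704390}{3429858 - \frac{1}{2095}} = \frac{1704390}{\frac{7185552509}{2095}} = 1704390 \cdot \frac{2095}{7185552509} = \frac{3570697050}{7185552509}$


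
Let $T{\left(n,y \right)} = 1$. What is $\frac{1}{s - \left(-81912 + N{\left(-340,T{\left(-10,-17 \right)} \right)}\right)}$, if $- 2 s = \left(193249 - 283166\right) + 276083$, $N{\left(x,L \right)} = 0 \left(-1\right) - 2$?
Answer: $- \frac{1}{11169} \approx -8.9534 \cdot 10^{-5}$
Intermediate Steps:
$N{\left(x,L \right)} = -2$ ($N{\left(x,L \right)} = 0 - 2 = -2$)
$s = -93083$ ($s = - \frac{\left(193249 - 283166\right) + 276083}{2} = - \frac{-89917 + 276083}{2} = \left(- \frac{1}{2}\right) 186166 = -93083$)
$\frac{1}{s - \left(-81912 + N{\left(-340,T{\left(-10,-17 \right)} \right)}\right)} = \frac{1}{-93083 + \left(81912 - -2\right)} = \frac{1}{-93083 + \left(81912 + 2\right)} = \frac{1}{-93083 + 81914} = \frac{1}{-11169} = - \frac{1}{11169}$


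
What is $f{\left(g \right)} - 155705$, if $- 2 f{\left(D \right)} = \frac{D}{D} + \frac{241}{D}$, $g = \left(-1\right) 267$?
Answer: $- \frac{41573248}{267} \approx -1.5571 \cdot 10^{5}$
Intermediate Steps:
$g = -267$
$f{\left(D \right)} = - \frac{1}{2} - \frac{241}{2 D}$ ($f{\left(D \right)} = - \frac{\frac{D}{D} + \frac{241}{D}}{2} = - \frac{1 + \frac{241}{D}}{2} = - \frac{1}{2} - \frac{241}{2 D}$)
$f{\left(g \right)} - 155705 = \frac{-241 - -267}{2 \left(-267\right)} - 155705 = \frac{1}{2} \left(- \frac{1}{267}\right) \left(-241 + 267\right) - 155705 = \frac{1}{2} \left(- \frac{1}{267}\right) 26 - 155705 = - \frac{13}{267} - 155705 = - \frac{41573248}{267}$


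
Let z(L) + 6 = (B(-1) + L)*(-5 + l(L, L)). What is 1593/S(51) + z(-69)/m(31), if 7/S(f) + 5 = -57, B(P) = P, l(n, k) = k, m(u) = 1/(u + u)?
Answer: 2146750/7 ≈ 3.0668e+5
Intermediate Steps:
m(u) = 1/(2*u)
S(f) = -7/62 (S(f) = 7/(-5 - 57) = 7/(-62) = 7*(-1/62) = -7/62)
z(L) = -6 + (-1 + L)*(-5 + L)
1593/S(51) + z(-69)/m(31) = 1593/(-7/62) + (-1 + (-69)**2 - 6*(-69))/(((1/2)/31)) = 1593*(-62/7) + (-1 + 4761 + 414)/(((1/2)*(1/31))) = -98766/7 + 5174/(1/62) = -98766/7 + 5174*62 = -98766/7 + 320788 = 2146750/7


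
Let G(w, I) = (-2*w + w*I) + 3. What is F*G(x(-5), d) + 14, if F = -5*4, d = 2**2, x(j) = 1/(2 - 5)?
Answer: -98/3 ≈ -32.667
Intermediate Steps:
x(j) = -1/3 (x(j) = 1/(-3) = -1/3)
d = 4
G(w, I) = 3 - 2*w + I*w (G(w, I) = (-2*w + I*w) + 3 = 3 - 2*w + I*w)
F = -20
F*G(x(-5), d) + 14 = -20*(3 - 2*(-1/3) + 4*(-1/3)) + 14 = -20*(3 + 2/3 - 4/3) + 14 = -20*7/3 + 14 = -140/3 + 14 = -98/3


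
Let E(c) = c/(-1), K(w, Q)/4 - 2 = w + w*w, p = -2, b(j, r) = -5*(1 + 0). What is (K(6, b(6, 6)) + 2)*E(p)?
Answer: 356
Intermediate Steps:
b(j, r) = -5 (b(j, r) = -5*1 = -5)
K(w, Q) = 8 + 4*w + 4*w**2 (K(w, Q) = 8 + 4*(w + w*w) = 8 + 4*(w + w**2) = 8 + (4*w + 4*w**2) = 8 + 4*w + 4*w**2)
E(c) = -c (E(c) = c*(-1) = -c)
(K(6, b(6, 6)) + 2)*E(p) = ((8 + 4*6 + 4*6**2) + 2)*(-1*(-2)) = ((8 + 24 + 4*36) + 2)*2 = ((8 + 24 + 144) + 2)*2 = (176 + 2)*2 = 178*2 = 356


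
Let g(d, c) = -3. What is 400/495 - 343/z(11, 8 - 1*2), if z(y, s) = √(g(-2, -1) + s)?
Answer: 80/99 - 343*√3/3 ≈ -197.22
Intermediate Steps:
z(y, s) = √(-3 + s)
400/495 - 343/z(11, 8 - 1*2) = 400/495 - 343/√(-3 + (8 - 1*2)) = 400*(1/495) - 343/√(-3 + (8 - 2)) = 80/99 - 343/√(-3 + 6) = 80/99 - 343*√3/3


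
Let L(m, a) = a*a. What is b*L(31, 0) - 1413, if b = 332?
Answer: -1413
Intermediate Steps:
L(m, a) = a**2
b*L(31, 0) - 1413 = 332*0**2 - 1413 = 332*0 - 1413 = 0 - 1413 = -1413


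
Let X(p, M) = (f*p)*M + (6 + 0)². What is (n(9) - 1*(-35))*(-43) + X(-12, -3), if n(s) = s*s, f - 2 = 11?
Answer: -4484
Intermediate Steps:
f = 13 (f = 2 + 11 = 13)
n(s) = s²
X(p, M) = 36 + 13*M*p (X(p, M) = (13*p)*M + (6 + 0)² = 13*M*p + 6² = 13*M*p + 36 = 36 + 13*M*p)
(n(9) - 1*(-35))*(-43) + X(-12, -3) = (9² - 1*(-35))*(-43) + (36 + 13*(-3)*(-12)) = (81 + 35)*(-43) + (36 + 468) = 116*(-43) + 504 = -4988 + 504 = -4484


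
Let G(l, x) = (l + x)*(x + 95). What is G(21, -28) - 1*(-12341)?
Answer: 11872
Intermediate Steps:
G(l, x) = (95 + x)*(l + x) (G(l, x) = (l + x)*(95 + x) = (95 + x)*(l + x))
G(21, -28) - 1*(-12341) = ((-28)² + 95*21 + 95*(-28) + 21*(-28)) - 1*(-12341) = (784 + 1995 - 2660 - 588) + 12341 = -469 + 12341 = 11872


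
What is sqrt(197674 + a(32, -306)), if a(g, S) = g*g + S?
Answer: 2*sqrt(49598) ≈ 445.41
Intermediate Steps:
a(g, S) = S + g**2 (a(g, S) = g**2 + S = S + g**2)
sqrt(197674 + a(32, -306)) = sqrt(197674 + (-306 + 32**2)) = sqrt(197674 + (-306 + 1024)) = sqrt(197674 + 718) = sqrt(198392) = 2*sqrt(49598)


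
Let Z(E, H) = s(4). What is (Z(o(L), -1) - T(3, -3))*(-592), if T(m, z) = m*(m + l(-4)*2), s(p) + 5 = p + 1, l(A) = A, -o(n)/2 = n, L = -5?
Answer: -8880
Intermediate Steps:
o(n) = -2*n
s(p) = -4 + p (s(p) = -5 + (p + 1) = -5 + (1 + p) = -4 + p)
T(m, z) = m*(-8 + m) (T(m, z) = m*(m - 4*2) = m*(m - 8) = m*(-8 + m))
Z(E, H) = 0 (Z(E, H) = -4 + 4 = 0)
(Z(o(L), -1) - T(3, -3))*(-592) = (0 - 3*(-8 + 3))*(-592) = (0 - 3*(-5))*(-592) = (0 - 1*(-15))*(-592) = (0 + 15)*(-592) = 15*(-592) = -8880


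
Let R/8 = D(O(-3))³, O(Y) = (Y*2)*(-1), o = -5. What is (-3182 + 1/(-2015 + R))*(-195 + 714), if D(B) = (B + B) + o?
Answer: -401304121/243 ≈ -1.6515e+6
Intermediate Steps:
O(Y) = -2*Y (O(Y) = (2*Y)*(-1) = -2*Y)
D(B) = -5 + 2*B (D(B) = (B + B) - 5 = 2*B - 5 = -5 + 2*B)
R = 2744 (R = 8*(-5 + 2*(-2*(-3)))³ = 8*(-5 + 2*6)³ = 8*(-5 + 12)³ = 8*7³ = 8*343 = 2744)
(-3182 + 1/(-2015 + R))*(-195 + 714) = (-3182 + 1/(-2015 + 2744))*(-195 + 714) = (-3182 + 1/729)*519 = -2319677/729*519 = -401304121/243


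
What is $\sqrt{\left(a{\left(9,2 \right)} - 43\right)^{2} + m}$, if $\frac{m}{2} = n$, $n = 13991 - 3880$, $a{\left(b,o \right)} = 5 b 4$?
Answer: $\sqrt{38991} \approx 197.46$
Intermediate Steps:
$a{\left(b,o \right)} = 20 b$
$n = 10111$ ($n = 13991 - 3880 = 10111$)
$m = 20222$ ($m = 2 \cdot 10111 = 20222$)
$\sqrt{\left(a{\left(9,2 \right)} - 43\right)^{2} + m} = \sqrt{\left(20 \cdot 9 - 43\right)^{2} + 20222} = \sqrt{\left(180 - 43\right)^{2} + 20222} = \sqrt{137^{2} + 20222} = \sqrt{18769 + 20222} = \sqrt{38991}$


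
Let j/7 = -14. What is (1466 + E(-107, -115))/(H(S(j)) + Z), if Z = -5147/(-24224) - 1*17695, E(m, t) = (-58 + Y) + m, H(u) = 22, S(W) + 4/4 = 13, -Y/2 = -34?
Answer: -33162656/428105605 ≈ -0.077464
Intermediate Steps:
Y = 68 (Y = -2*(-34) = 68)
j = -98 (j = 7*(-14) = -98)
S(W) = 12 (S(W) = -1 + 13 = 12)
E(m, t) = 10 + m (E(m, t) = (-58 + 68) + m = 10 + m)
Z = -428638533/24224 (Z = -5147*(-1/24224) - 17695 = 5147/24224 - 17695 = -428638533/24224 ≈ -17695.)
(1466 + E(-107, -115))/(H(S(j)) + Z) = (1466 + (10 - 107))/(22 - 428638533/24224) = (1466 - 97)/(-428105605/24224) = 1369*(-24224/428105605) = -33162656/428105605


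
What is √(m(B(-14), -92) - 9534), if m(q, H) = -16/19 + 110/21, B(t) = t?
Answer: 2*I*√379280622/399 ≈ 97.62*I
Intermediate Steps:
m(q, H) = 1754/399 (m(q, H) = -16*1/19 + 110*(1/21) = -16/19 + 110/21 = 1754/399)
√(m(B(-14), -92) - 9534) = √(1754/399 - 9534) = √(-3802312/399) = 2*I*√379280622/399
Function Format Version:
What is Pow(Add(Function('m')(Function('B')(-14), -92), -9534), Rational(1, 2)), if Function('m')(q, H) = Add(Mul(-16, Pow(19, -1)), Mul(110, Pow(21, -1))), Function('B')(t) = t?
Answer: Mul(Rational(2, 399), I, Pow(379280622, Rational(1, 2))) ≈ Mul(97.620, I)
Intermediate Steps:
Function('m')(q, H) = Rational(1754, 399) (Function('m')(q, H) = Add(Mul(-16, Rational(1, 19)), Mul(110, Rational(1, 21))) = Add(Rational(-16, 19), Rational(110, 21)) = Rational(1754, 399))
Pow(Add(Function('m')(Function('B')(-14), -92), -9534), Rational(1, 2)) = Pow(Add(Rational(1754, 399), -9534), Rational(1, 2)) = Pow(Rational(-3802312, 399), Rational(1, 2)) = Mul(Rational(2, 399), I, Pow(379280622, Rational(1, 2)))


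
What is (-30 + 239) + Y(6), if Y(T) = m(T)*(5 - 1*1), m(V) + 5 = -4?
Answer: 173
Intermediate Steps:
m(V) = -9 (m(V) = -5 - 4 = -9)
Y(T) = -36 (Y(T) = -9*(5 - 1*1) = -9*(5 - 1) = -9*4 = -36)
(-30 + 239) + Y(6) = (-30 + 239) - 36 = 209 - 36 = 173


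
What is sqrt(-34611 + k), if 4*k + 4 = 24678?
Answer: I*sqrt(113770)/2 ≈ 168.65*I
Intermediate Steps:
k = 12337/2 (k = -1 + (1/4)*24678 = -1 + 12339/2 = 12337/2 ≈ 6168.5)
sqrt(-34611 + k) = sqrt(-34611 + 12337/2) = sqrt(-56885/2) = I*sqrt(113770)/2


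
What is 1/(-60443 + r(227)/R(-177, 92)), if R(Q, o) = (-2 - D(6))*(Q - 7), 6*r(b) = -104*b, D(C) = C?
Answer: -1104/66732023 ≈ -1.6544e-5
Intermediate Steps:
r(b) = -52*b/3 (r(b) = (-104*b)/6 = -52*b/3)
R(Q, o) = 56 - 8*Q (R(Q, o) = (-2 - 1*6)*(Q - 7) = (-2 - 6)*(-7 + Q) = -8*(-7 + Q) = 56 - 8*Q)
1/(-60443 + r(227)/R(-177, 92)) = 1/(-60443 + (-52/3*227)/(56 - 8*(-177))) = 1/(-60443 - 11804/(3*(56 + 1416))) = 1/(-60443 - 11804/3/1472) = 1/(-60443 - 11804/3*1/1472) = 1/(-60443 - 2951/1104) = 1/(-66732023/1104) = -1104/66732023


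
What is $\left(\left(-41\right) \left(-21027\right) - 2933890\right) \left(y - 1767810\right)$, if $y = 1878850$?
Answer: $-230050784320$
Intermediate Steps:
$\left(\left(-41\right) \left(-21027\right) - 2933890\right) \left(y - 1767810\right) = \left(\left(-41\right) \left(-21027\right) - 2933890\right) \left(1878850 - 1767810\right) = \left(862107 - 2933890\right) 111040 = \left(-2071783\right) 111040 = -230050784320$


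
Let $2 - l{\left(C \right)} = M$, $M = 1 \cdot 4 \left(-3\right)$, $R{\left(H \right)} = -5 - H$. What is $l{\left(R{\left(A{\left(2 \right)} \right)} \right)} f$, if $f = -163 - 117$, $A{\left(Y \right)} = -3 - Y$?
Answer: $-3920$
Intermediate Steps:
$f = -280$
$M = -12$ ($M = 4 \left(-3\right) = -12$)
$l{\left(C \right)} = 14$ ($l{\left(C \right)} = 2 - -12 = 2 + 12 = 14$)
$l{\left(R{\left(A{\left(2 \right)} \right)} \right)} f = 14 \left(-280\right) = -3920$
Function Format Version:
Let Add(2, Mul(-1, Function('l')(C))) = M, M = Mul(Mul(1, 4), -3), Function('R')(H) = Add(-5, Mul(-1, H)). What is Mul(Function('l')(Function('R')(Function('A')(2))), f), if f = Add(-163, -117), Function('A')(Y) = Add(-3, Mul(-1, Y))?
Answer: -3920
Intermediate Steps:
f = -280
M = -12 (M = Mul(4, -3) = -12)
Function('l')(C) = 14 (Function('l')(C) = Add(2, Mul(-1, -12)) = Add(2, 12) = 14)
Mul(Function('l')(Function('R')(Function('A')(2))), f) = Mul(14, -280) = -3920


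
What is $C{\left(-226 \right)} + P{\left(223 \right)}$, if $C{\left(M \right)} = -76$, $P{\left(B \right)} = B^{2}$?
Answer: $49653$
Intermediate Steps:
$C{\left(-226 \right)} + P{\left(223 \right)} = -76 + 223^{2} = -76 + 49729 = 49653$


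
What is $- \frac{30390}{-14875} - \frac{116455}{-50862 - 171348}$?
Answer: $\frac{339409201}{132214950} \approx 2.5671$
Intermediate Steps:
$- \frac{30390}{-14875} - \frac{116455}{-50862 - 171348} = \left(-30390\right) \left(- \frac{1}{14875}\right) - \frac{116455}{-50862 - 171348} = \frac{6078}{2975} - \frac{116455}{-222210} = \frac{6078}{2975} - - \frac{23291}{44442} = \frac{6078}{2975} + \frac{23291}{44442} = \frac{339409201}{132214950}$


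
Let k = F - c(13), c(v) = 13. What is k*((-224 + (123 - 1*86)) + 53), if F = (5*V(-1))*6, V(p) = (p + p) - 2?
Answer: 17822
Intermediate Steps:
V(p) = -2 + 2*p (V(p) = 2*p - 2 = -2 + 2*p)
F = -120 (F = (5*(-2 + 2*(-1)))*6 = (5*(-2 - 2))*6 = (5*(-4))*6 = -20*6 = -120)
k = -133 (k = -120 - 1*13 = -120 - 13 = -133)
k*((-224 + (123 - 1*86)) + 53) = -133*((-224 + (123 - 1*86)) + 53) = -133*((-224 + (123 - 86)) + 53) = -133*((-224 + 37) + 53) = -133*(-187 + 53) = -133*(-134) = 17822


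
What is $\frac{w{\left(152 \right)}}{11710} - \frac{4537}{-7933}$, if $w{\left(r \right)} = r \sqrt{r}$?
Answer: $\frac{4537}{7933} + \frac{152 \sqrt{38}}{5855} \approx 0.73195$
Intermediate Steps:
$w{\left(r \right)} = r^{\frac{3}{2}}$
$\frac{w{\left(152 \right)}}{11710} - \frac{4537}{-7933} = \frac{152^{\frac{3}{2}}}{11710} - \frac{4537}{-7933} = 304 \sqrt{38} \cdot \frac{1}{11710} - - \frac{4537}{7933} = \frac{152 \sqrt{38}}{5855} + \frac{4537}{7933} = \frac{4537}{7933} + \frac{152 \sqrt{38}}{5855}$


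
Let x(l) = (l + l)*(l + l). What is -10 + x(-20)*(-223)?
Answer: -356810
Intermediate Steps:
x(l) = 4*l**2 (x(l) = (2*l)*(2*l) = 4*l**2)
-10 + x(-20)*(-223) = -10 + (4*(-20)**2)*(-223) = -10 + (4*400)*(-223) = -10 + 1600*(-223) = -10 - 356800 = -356810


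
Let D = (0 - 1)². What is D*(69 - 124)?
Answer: -55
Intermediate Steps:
D = 1 (D = (-1)² = 1)
D*(69 - 124) = 1*(69 - 124) = 1*(-55) = -55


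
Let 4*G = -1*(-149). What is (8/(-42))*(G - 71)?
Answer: 45/7 ≈ 6.4286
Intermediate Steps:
G = 149/4 (G = (-1*(-149))/4 = (¼)*149 = 149/4 ≈ 37.250)
(8/(-42))*(G - 71) = (8/(-42))*(149/4 - 71) = (8*(-1/42))*(-135/4) = -4/21*(-135/4) = 45/7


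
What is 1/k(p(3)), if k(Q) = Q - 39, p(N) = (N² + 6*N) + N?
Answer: -⅑ ≈ -0.11111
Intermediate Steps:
p(N) = N² + 7*N
k(Q) = -39 + Q
1/k(p(3)) = 1/(-39 + 3*(7 + 3)) = 1/(-39 + 3*10) = 1/(-39 + 30) = 1/(-9) = -⅑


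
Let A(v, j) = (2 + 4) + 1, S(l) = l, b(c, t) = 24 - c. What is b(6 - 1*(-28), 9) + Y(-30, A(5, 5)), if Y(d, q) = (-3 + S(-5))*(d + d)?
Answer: 470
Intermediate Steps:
A(v, j) = 7 (A(v, j) = 6 + 1 = 7)
Y(d, q) = -16*d (Y(d, q) = (-3 - 5)*(d + d) = -16*d)
b(6 - 1*(-28), 9) + Y(-30, A(5, 5)) = (24 - (6 - 1*(-28))) - 16*(-30) = (24 - (6 + 28)) + 480 = (24 - 1*34) + 480 = (24 - 34) + 480 = -10 + 480 = 470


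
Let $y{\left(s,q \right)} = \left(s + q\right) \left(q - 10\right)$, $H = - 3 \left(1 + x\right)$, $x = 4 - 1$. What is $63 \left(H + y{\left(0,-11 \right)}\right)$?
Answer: $13797$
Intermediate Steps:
$x = 3$
$H = -12$ ($H = - 3 \left(1 + 3\right) = \left(-3\right) 4 = -12$)
$y{\left(s,q \right)} = \left(-10 + q\right) \left(q + s\right)$ ($y{\left(s,q \right)} = \left(q + s\right) \left(-10 + q\right) = \left(-10 + q\right) \left(q + s\right)$)
$63 \left(H + y{\left(0,-11 \right)}\right) = 63 \left(-12 - \left(-110 - \left(-11\right)^{2}\right)\right) = 63 \left(-12 + \left(121 + 110 + 0 + 0\right)\right) = 63 \left(-12 + 231\right) = 63 \cdot 219 = 13797$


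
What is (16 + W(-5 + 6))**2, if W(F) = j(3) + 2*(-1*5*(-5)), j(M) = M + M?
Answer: 5184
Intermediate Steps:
j(M) = 2*M
W(F) = 56 (W(F) = 2*3 + 2*(-1*5*(-5)) = 6 + 2*(-5*(-5)) = 6 + 2*25 = 6 + 50 = 56)
(16 + W(-5 + 6))**2 = (16 + 56)**2 = 72**2 = 5184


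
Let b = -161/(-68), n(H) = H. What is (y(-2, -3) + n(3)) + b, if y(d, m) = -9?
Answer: -247/68 ≈ -3.6324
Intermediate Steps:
b = 161/68 (b = -161*(-1/68) = 161/68 ≈ 2.3676)
(y(-2, -3) + n(3)) + b = (-9 + 3) + 161/68 = -6 + 161/68 = -247/68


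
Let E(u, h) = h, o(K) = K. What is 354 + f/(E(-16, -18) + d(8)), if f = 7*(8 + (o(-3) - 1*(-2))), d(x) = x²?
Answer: 16333/46 ≈ 355.07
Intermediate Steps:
f = 49 (f = 7*(8 + (-3 - 1*(-2))) = 7*(8 + (-3 + 2)) = 7*(8 - 1) = 7*7 = 49)
354 + f/(E(-16, -18) + d(8)) = 354 + 49/(-18 + 8²) = 354 + 49/(-18 + 64) = 354 + 49/46 = 16333/46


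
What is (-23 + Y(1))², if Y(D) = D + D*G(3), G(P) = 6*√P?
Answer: 592 - 264*√3 ≈ 134.74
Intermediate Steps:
Y(D) = D + 6*D*√3 (Y(D) = D + D*(6*√3) = D + 6*D*√3)
(-23 + Y(1))² = (-23 + 1*(1 + 6*√3))² = (-23 + (1 + 6*√3))² = (-22 + 6*√3)²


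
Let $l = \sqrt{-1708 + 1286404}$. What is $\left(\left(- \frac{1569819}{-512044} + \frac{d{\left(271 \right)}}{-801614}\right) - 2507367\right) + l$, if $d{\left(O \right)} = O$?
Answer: $- \frac{514588355092253465}{205230819508} + 6 \sqrt{35686} \approx -2.5062 \cdot 10^{6}$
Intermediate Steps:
$l = 6 \sqrt{35686}$ ($l = \sqrt{1284696} = 6 \sqrt{35686} \approx 1133.4$)
$\left(\left(- \frac{1569819}{-512044} + \frac{d{\left(271 \right)}}{-801614}\right) - 2507367\right) + l = \left(\left(- \frac{1569819}{-512044} + \frac{271}{-801614}\right) - 2507367\right) + 6 \sqrt{35686} = \left(\left(\left(-1569819\right) \left(- \frac{1}{512044}\right) + 271 \left(- \frac{1}{801614}\right)\right) - 2507367\right) + 6 \sqrt{35686} = \left(\left(\frac{1569819}{512044} - \frac{271}{801614}\right) - 2507367\right) + 6 \sqrt{35686} = \left(\frac{629125061971}{205230819508} - 2507367\right) + 6 \sqrt{35686} = - \frac{514588355092253465}{205230819508} + 6 \sqrt{35686}$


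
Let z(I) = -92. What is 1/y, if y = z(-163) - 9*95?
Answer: -1/947 ≈ -0.0010560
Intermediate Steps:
y = -947 (y = -92 - 9*95 = -92 - 1*855 = -92 - 855 = -947)
1/y = 1/(-947) = -1/947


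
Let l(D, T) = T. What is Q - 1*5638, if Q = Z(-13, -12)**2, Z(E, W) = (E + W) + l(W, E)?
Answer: -4194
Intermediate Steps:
Z(E, W) = W + 2*E (Z(E, W) = (E + W) + E = W + 2*E)
Q = 1444 (Q = (-12 + 2*(-13))**2 = (-12 - 26)**2 = (-38)**2 = 1444)
Q - 1*5638 = 1444 - 1*5638 = 1444 - 5638 = -4194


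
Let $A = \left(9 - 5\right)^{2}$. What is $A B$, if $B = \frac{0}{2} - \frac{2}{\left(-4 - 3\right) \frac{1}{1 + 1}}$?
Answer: $\frac{64}{7} \approx 9.1429$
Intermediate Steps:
$A = 16$ ($A = \left(9 - 5\right)^{2} = 4^{2} = 16$)
$B = \frac{4}{7}$ ($B = 0 \cdot \frac{1}{2} - \frac{2}{\left(-7\right) \frac{1}{2}} = 0 - \frac{2}{\left(-7\right) \frac{1}{2}} = 0 - \frac{2}{- \frac{7}{2}} = 0 - - \frac{4}{7} = 0 + \frac{4}{7} = \frac{4}{7} \approx 0.57143$)
$A B = 16 \cdot \frac{4}{7} = \frac{64}{7}$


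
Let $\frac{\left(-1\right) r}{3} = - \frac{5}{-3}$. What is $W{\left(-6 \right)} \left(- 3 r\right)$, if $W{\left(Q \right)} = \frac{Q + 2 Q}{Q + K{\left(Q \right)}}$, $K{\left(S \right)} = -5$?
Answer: $\frac{270}{11} \approx 24.545$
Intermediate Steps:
$r = -5$ ($r = - 3 \left(- \frac{5}{-3}\right) = - 3 \left(\left(-5\right) \left(- \frac{1}{3}\right)\right) = \left(-3\right) \frac{5}{3} = -5$)
$W{\left(Q \right)} = \frac{3 Q}{-5 + Q}$ ($W{\left(Q \right)} = \frac{Q + 2 Q}{Q - 5} = \frac{3 Q}{-5 + Q}$)
$W{\left(-6 \right)} \left(- 3 r\right) = 3 \left(-6\right) \frac{1}{-5 - 6} \left(\left(-3\right) \left(-5\right)\right) = 3 \left(-6\right) \frac{1}{-11} \cdot 15 = 3 \left(-6\right) \left(- \frac{1}{11}\right) 15 = \frac{18}{11} \cdot 15 = \frac{270}{11}$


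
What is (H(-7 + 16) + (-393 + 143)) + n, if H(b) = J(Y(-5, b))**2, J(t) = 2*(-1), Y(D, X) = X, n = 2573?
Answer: 2327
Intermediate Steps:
J(t) = -2
H(b) = 4 (H(b) = (-2)**2 = 4)
(H(-7 + 16) + (-393 + 143)) + n = (4 + (-393 + 143)) + 2573 = (4 - 250) + 2573 = -246 + 2573 = 2327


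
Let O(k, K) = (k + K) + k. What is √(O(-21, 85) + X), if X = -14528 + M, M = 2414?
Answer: I*√12071 ≈ 109.87*I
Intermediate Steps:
X = -12114 (X = -14528 + 2414 = -12114)
O(k, K) = K + 2*k (O(k, K) = (K + k) + k = K + 2*k)
√(O(-21, 85) + X) = √((85 + 2*(-21)) - 12114) = √((85 - 42) - 12114) = √(43 - 12114) = √(-12071) = I*√12071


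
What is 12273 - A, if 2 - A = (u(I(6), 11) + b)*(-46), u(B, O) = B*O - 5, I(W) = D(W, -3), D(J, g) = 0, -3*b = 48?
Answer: 13237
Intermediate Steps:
b = -16 (b = -⅓*48 = -16)
I(W) = 0
u(B, O) = -5 + B*O
A = -964 (A = 2 - ((-5 + 0*11) - 16)*(-46) = 2 - ((-5 + 0) - 16)*(-46) = 2 - (-5 - 16)*(-46) = 2 - (-21)*(-46) = 2 - 1*966 = 2 - 966 = -964)
12273 - A = 12273 - 1*(-964) = 12273 + 964 = 13237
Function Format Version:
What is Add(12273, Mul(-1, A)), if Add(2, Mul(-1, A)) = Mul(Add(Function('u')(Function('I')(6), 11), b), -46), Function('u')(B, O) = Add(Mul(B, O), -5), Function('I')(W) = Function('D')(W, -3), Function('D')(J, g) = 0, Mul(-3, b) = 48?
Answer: 13237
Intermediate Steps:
b = -16 (b = Mul(Rational(-1, 3), 48) = -16)
Function('I')(W) = 0
Function('u')(B, O) = Add(-5, Mul(B, O))
A = -964 (A = Add(2, Mul(-1, Mul(Add(Add(-5, Mul(0, 11)), -16), -46))) = Add(2, Mul(-1, Mul(Add(Add(-5, 0), -16), -46))) = Add(2, Mul(-1, Mul(Add(-5, -16), -46))) = Add(2, Mul(-1, Mul(-21, -46))) = Add(2, Mul(-1, 966)) = Add(2, -966) = -964)
Add(12273, Mul(-1, A)) = Add(12273, Mul(-1, -964)) = Add(12273, 964) = 13237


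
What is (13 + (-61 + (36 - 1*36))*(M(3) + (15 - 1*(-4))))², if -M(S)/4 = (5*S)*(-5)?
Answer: 378146916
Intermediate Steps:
M(S) = 100*S (M(S) = -4*5*S*(-5) = -(-100)*S = 100*S)
(13 + (-61 + (36 - 1*36))*(M(3) + (15 - 1*(-4))))² = (13 + (-61 + (36 - 1*36))*(100*3 + (15 - 1*(-4))))² = (13 + (-61 + (36 - 36))*(300 + (15 + 4)))² = (13 + (-61 + 0)*(300 + 19))² = (13 - 61*319)² = (13 - 19459)² = (-19446)² = 378146916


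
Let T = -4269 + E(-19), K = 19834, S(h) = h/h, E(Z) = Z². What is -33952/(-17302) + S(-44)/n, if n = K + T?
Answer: 270368427/137775826 ≈ 1.9624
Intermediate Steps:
S(h) = 1
T = -3908 (T = -4269 + (-19)² = -4269 + 361 = -3908)
n = 15926 (n = 19834 - 3908 = 15926)
-33952/(-17302) + S(-44)/n = -33952/(-17302) + 1/15926 = -33952*(-1/17302) + 1*(1/15926) = 16976/8651 + 1/15926 = 270368427/137775826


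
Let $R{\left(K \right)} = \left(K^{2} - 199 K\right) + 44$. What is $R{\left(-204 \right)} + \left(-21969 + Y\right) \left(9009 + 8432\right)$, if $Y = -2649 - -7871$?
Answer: $-292002171$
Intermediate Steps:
$Y = 5222$ ($Y = -2649 + 7871 = 5222$)
$R{\left(K \right)} = 44 + K^{2} - 199 K$
$R{\left(-204 \right)} + \left(-21969 + Y\right) \left(9009 + 8432\right) = \left(44 + \left(-204\right)^{2} - -40596\right) + \left(-21969 + 5222\right) \left(9009 + 8432\right) = \left(44 + 41616 + 40596\right) - 292084427 = 82256 - 292084427 = -292002171$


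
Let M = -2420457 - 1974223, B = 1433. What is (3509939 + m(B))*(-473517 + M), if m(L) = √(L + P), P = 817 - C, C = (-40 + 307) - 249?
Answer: -17087074509983 - 29209182*√62 ≈ -1.7087e+13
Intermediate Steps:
C = 18 (C = 267 - 249 = 18)
M = -4394680
P = 799 (P = 817 - 1*18 = 817 - 18 = 799)
m(L) = √(799 + L) (m(L) = √(L + 799) = √(799 + L))
(3509939 + m(B))*(-473517 + M) = (3509939 + √(799 + 1433))*(-473517 - 4394680) = (3509939 + √2232)*(-4868197) = (3509939 + 6*√62)*(-4868197) = -17087074509983 - 29209182*√62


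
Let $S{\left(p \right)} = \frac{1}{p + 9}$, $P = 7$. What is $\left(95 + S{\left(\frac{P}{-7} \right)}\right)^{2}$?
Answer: $\frac{579121}{64} \approx 9048.8$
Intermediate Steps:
$S{\left(p \right)} = \frac{1}{9 + p}$
$\left(95 + S{\left(\frac{P}{-7} \right)}\right)^{2} = \left(95 + \frac{1}{9 + \frac{7}{-7}}\right)^{2} = \left(95 + \frac{1}{9 + 7 \left(- \frac{1}{7}\right)}\right)^{2} = \left(95 + \frac{1}{9 - 1}\right)^{2} = \left(95 + \frac{1}{8}\right)^{2} = \left(\frac{761}{8}\right)^{2} = \frac{579121}{64}$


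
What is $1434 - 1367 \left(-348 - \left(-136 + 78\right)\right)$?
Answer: $397864$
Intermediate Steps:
$1434 - 1367 \left(-348 - \left(-136 + 78\right)\right) = 1434 - 1367 \left(-348 - -58\right) = 1434 - 1367 \left(-348 + 58\right) = 1434 - -396430 = 1434 + 396430 = 397864$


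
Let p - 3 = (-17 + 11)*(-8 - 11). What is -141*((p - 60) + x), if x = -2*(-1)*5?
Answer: -9447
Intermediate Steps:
p = 117 (p = 3 + (-17 + 11)*(-8 - 11) = 3 - 6*(-19) = 3 + 114 = 117)
x = 10 (x = 2*5 = 10)
-141*((p - 60) + x) = -141*((117 - 60) + 10) = -141*(57 + 10) = -141*67 = -9447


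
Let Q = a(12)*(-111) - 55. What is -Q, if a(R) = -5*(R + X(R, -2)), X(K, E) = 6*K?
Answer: -46565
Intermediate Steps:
a(R) = -35*R (a(R) = -5*(R + 6*R) = -35*R)
Q = 46565 (Q = -35*12*(-111) - 55 = -420*(-111) - 55 = 46620 - 55 = 46565)
-Q = -1*46565 = -46565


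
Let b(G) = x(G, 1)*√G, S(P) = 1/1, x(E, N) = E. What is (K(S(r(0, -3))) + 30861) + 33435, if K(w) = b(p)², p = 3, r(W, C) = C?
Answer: 64323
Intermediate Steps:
S(P) = 1
b(G) = G^(3/2) (b(G) = G*√G = G^(3/2))
K(w) = 27 (K(w) = (3^(3/2))² = (3*√3)² = 27)
(K(S(r(0, -3))) + 30861) + 33435 = (27 + 30861) + 33435 = 30888 + 33435 = 64323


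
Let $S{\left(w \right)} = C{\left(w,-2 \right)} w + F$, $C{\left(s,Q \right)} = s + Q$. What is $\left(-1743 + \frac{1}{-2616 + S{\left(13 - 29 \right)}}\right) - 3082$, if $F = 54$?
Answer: $- \frac{10972051}{2274} \approx -4825.0$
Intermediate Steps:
$C{\left(s,Q \right)} = Q + s$
$S{\left(w \right)} = 54 + w \left(-2 + w\right)$ ($S{\left(w \right)} = \left(-2 + w\right) w + 54 = w \left(-2 + w\right) + 54 = 54 + w \left(-2 + w\right)$)
$\left(-1743 + \frac{1}{-2616 + S{\left(13 - 29 \right)}}\right) - 3082 = \left(-1743 + \frac{1}{-2616 + \left(54 + \left(13 - 29\right) \left(-2 + \left(13 - 29\right)\right)\right)}\right) - 3082 = \left(-1743 + \frac{1}{-2616 - \left(-54 + 16 \left(-2 - 16\right)\right)}\right) - 3082 = \left(-1743 + \frac{1}{-2616 + \left(54 - -288\right)}\right) - 3082 = \left(-1743 + \frac{1}{-2616 + \left(54 + 288\right)}\right) - 3082 = \left(-1743 + \frac{1}{-2616 + 342}\right) - 3082 = \left(-1743 + \frac{1}{-2274}\right) - 3082 = \left(-1743 - \frac{1}{2274}\right) - 3082 = - \frac{3963583}{2274} - 3082 = - \frac{10972051}{2274}$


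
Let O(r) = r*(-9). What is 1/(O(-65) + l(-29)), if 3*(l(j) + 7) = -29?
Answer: 3/1705 ≈ 0.0017595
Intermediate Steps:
O(r) = -9*r
l(j) = -50/3 (l(j) = -7 + (⅓)*(-29) = -7 - 29/3 = -50/3)
1/(O(-65) + l(-29)) = 1/(-9*(-65) - 50/3) = 1/(585 - 50/3) = 1/(1705/3) = 3/1705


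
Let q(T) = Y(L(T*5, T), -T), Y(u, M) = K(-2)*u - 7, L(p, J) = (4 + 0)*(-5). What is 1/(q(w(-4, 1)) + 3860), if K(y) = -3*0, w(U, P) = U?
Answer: 1/3853 ≈ 0.00025954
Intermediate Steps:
K(y) = 0
L(p, J) = -20 (L(p, J) = 4*(-5) = -20)
Y(u, M) = -7 (Y(u, M) = 0*u - 7 = 0 - 7 = -7)
q(T) = -7
1/(q(w(-4, 1)) + 3860) = 1/(-7 + 3860) = 1/3853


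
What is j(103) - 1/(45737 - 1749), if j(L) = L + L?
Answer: 9061527/43988 ≈ 206.00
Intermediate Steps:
j(L) = 2*L
j(103) - 1/(45737 - 1749) = 2*103 - 1/(45737 - 1749) = 206 - 1/43988 = 9061527/43988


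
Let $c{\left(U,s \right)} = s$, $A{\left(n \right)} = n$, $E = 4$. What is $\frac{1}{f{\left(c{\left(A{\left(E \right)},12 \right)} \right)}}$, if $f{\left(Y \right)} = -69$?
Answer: $- \frac{1}{69} \approx -0.014493$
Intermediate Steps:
$\frac{1}{f{\left(c{\left(A{\left(E \right)},12 \right)} \right)}} = \frac{1}{-69} = - \frac{1}{69}$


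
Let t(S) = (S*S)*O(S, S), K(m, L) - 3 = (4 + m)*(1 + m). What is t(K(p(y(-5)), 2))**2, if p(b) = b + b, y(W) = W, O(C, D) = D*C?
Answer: 111429157112001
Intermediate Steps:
O(C, D) = C*D
p(b) = 2*b
K(m, L) = 3 + (1 + m)*(4 + m) (K(m, L) = 3 + (4 + m)*(1 + m) = 3 + (1 + m)*(4 + m))
t(S) = S**4 (t(S) = (S*S)*(S*S) = S**2*S**2 = S**4)
t(K(p(y(-5)), 2))**2 = ((7 + (2*(-5))**2 + 5*(2*(-5)))**4)**2 = ((7 + (-10)**2 + 5*(-10))**4)**2 = ((7 + 100 - 50)**4)**2 = (57**4)**2 = 10556001**2 = 111429157112001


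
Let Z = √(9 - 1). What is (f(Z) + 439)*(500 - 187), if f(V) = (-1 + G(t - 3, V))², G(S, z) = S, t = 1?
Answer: 140224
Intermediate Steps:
Z = 2*√2 (Z = √8 = 2*√2 ≈ 2.8284)
f(V) = 9 (f(V) = (-1 + (1 - 3))² = (-1 - 2)² = (-3)² = 9)
(f(Z) + 439)*(500 - 187) = (9 + 439)*(500 - 187) = 448*313 = 140224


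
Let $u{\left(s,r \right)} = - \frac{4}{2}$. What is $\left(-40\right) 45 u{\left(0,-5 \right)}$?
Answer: $3600$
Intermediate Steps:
$u{\left(s,r \right)} = -2$ ($u{\left(s,r \right)} = \left(-4\right) \frac{1}{2} = -2$)
$\left(-40\right) 45 u{\left(0,-5 \right)} = \left(-40\right) 45 \left(-2\right) = \left(-1800\right) \left(-2\right) = 3600$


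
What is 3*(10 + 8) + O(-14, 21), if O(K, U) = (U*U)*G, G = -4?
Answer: -1710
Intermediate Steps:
O(K, U) = -4*U**2 (O(K, U) = (U*U)*(-4) = U**2*(-4) = -4*U**2)
3*(10 + 8) + O(-14, 21) = 3*(10 + 8) - 4*21**2 = 3*18 - 4*441 = 54 - 1764 = -1710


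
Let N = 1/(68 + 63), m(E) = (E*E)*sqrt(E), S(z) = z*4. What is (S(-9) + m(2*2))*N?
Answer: -4/131 ≈ -0.030534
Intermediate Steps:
S(z) = 4*z
m(E) = E**(5/2) (m(E) = E**2*sqrt(E) = E**(5/2))
N = 1/131 ≈ 0.0076336
(S(-9) + m(2*2))*N = (4*(-9) + (2*2)**(5/2))*(1/131) = (-36 + 4**(5/2))*(1/131) = (-36 + 32)*(1/131) = -4*1/131 = -4/131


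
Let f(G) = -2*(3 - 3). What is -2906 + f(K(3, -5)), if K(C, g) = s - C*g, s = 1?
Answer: -2906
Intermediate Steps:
K(C, g) = 1 - C*g
f(G) = 0 (f(G) = -2*0 = 0)
-2906 + f(K(3, -5)) = -2906 + 0 = -2906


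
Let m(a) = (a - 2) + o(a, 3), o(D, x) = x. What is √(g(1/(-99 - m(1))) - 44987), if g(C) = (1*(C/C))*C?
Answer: 2*I*√114728122/101 ≈ 212.1*I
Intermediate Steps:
m(a) = 1 + a (m(a) = (a - 2) + 3 = (-2 + a) + 3 = 1 + a)
g(C) = C (g(C) = (1*1)*C = 1*C = C)
√(g(1/(-99 - m(1))) - 44987) = √(1/(-99 - (1 + 1)) - 44987) = √(1/(-99 - 1*2) - 44987) = √(1/(-99 - 2) - 44987) = √(1/(-101) - 44987) = √(-1/101 - 44987) = √(-4543688/101) = 2*I*√114728122/101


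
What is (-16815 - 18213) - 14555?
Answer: -49583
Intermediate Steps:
(-16815 - 18213) - 14555 = -35028 - 14555 = -49583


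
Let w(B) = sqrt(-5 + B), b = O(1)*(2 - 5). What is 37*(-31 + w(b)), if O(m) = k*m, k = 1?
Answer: -1147 + 74*I*sqrt(2) ≈ -1147.0 + 104.65*I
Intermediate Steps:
O(m) = m (O(m) = 1*m = m)
b = -3 (b = 1*(2 - 5) = 1*(-3) = -3)
37*(-31 + w(b)) = 37*(-31 + sqrt(-5 - 3)) = 37*(-31 + sqrt(-8)) = 37*(-31 + 2*I*sqrt(2)) = -1147 + 74*I*sqrt(2)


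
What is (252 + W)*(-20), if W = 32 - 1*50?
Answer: -4680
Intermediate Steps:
W = -18 (W = 32 - 50 = -18)
(252 + W)*(-20) = (252 - 18)*(-20) = 234*(-20) = -4680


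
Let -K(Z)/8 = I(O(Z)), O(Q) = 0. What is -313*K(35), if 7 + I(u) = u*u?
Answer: -17528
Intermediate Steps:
I(u) = -7 + u**2 (I(u) = -7 + u*u = -7 + u**2)
K(Z) = 56 (K(Z) = -8*(-7 + 0**2) = -8*(-7 + 0) = -8*(-7) = 56)
-313*K(35) = -313*56 = -17528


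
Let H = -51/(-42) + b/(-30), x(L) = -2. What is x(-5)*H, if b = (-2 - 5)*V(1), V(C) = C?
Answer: -304/105 ≈ -2.8952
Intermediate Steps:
b = -7 (b = (-2 - 5)*1 = -7*1 = -7)
H = 152/105 (H = -51/(-42) - 7/(-30) = -51*(-1/42) - 7*(-1/30) = 17/14 + 7/30 = 152/105 ≈ 1.4476)
x(-5)*H = -2*152/105 = -304/105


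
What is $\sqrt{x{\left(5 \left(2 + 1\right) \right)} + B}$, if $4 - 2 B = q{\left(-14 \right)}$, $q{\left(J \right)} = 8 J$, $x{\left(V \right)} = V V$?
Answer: $\sqrt{283} \approx 16.823$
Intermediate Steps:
$x{\left(V \right)} = V^{2}$
$B = 58$ ($B = 2 - \frac{8 \left(-14\right)}{2} = 2 - -56 = 2 + 56 = 58$)
$\sqrt{x{\left(5 \left(2 + 1\right) \right)} + B} = \sqrt{\left(5 \left(2 + 1\right)\right)^{2} + 58} = \sqrt{\left(5 \cdot 3\right)^{2} + 58} = \sqrt{15^{2} + 58} = \sqrt{225 + 58} = \sqrt{283}$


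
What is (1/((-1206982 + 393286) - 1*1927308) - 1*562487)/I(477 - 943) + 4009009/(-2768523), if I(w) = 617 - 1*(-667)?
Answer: -1427520149818087517/3247891960115376 ≈ -439.52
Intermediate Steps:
I(w) = 1284 (I(w) = 617 + 667 = 1284)
(1/((-1206982 + 393286) - 1*1927308) - 1*562487)/I(477 - 943) + 4009009/(-2768523) = (1/((-1206982 + 393286) - 1*1927308) - 1*562487)/1284 + 4009009/(-2768523) = (1/(-813696 - 1927308) - 562487)*(1/1284) + 4009009*(-1/2768523) = (1/(-2741004) - 562487)*(1/1284) - 4009009/2768523 = (-1/2741004 - 562487)*(1/1284) - 4009009/2768523 = -1541779116949/2741004*1/1284 - 4009009/2768523 = -1541779116949/3519449136 - 4009009/2768523 = -1427520149818087517/3247891960115376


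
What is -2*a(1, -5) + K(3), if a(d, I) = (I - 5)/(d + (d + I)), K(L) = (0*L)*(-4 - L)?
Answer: -20/3 ≈ -6.6667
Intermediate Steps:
K(L) = 0 (K(L) = 0*(-4 - L) = 0)
a(d, I) = (-5 + I)/(I + 2*d) (a(d, I) = (-5 + I)/(d + (I + d)) = (-5 + I)/(I + 2*d))
-2*a(1, -5) + K(3) = -2*(-5 - 5)/(-5 + 2*1) + 0 = -2*(-10)/(-5 + 2) + 0 = -2*(-10)/(-3) + 0 = -(-2)*(-10)/3 + 0 = -2*10/3 + 0 = -20/3 + 0 = -20/3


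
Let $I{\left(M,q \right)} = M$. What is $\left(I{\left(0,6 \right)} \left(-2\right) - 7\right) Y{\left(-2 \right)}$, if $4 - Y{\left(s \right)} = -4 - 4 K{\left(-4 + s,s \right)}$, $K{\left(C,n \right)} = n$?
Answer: $0$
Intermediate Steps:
$Y{\left(s \right)} = 8 + 4 s$ ($Y{\left(s \right)} = 4 - \left(-4 - 4 s\right) = 4 + \left(4 + 4 s\right) = 8 + 4 s$)
$\left(I{\left(0,6 \right)} \left(-2\right) - 7\right) Y{\left(-2 \right)} = \left(0 \left(-2\right) - 7\right) \left(8 + 4 \left(-2\right)\right) = \left(0 - 7\right) \left(8 - 8\right) = \left(-7\right) 0 = 0$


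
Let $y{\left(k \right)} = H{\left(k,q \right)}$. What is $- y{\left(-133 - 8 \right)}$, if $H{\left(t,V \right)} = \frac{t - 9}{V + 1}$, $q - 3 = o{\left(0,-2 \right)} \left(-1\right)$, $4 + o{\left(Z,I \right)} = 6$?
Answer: $75$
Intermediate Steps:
$o{\left(Z,I \right)} = 2$ ($o{\left(Z,I \right)} = -4 + 6 = 2$)
$q = 1$ ($q = 3 + 2 \left(-1\right) = 3 - 2 = 1$)
$H{\left(t,V \right)} = \frac{-9 + t}{1 + V}$
$y{\left(k \right)} = - \frac{9}{2} + \frac{k}{2}$ ($y{\left(k \right)} = \frac{-9 + k}{1 + 1} = \frac{-9 + k}{2} = - \frac{9}{2} + \frac{k}{2}$)
$- y{\left(-133 - 8 \right)} = - (- \frac{9}{2} + \frac{-133 - 8}{2}) = - (- \frac{9}{2} + \frac{1}{2} \left(-141\right)) = - (- \frac{9}{2} - \frac{141}{2}) = \left(-1\right) \left(-75\right) = 75$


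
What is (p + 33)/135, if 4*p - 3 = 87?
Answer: 37/90 ≈ 0.41111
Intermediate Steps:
p = 45/2 (p = 3/4 + (1/4)*87 = 3/4 + 87/4 = 45/2 ≈ 22.500)
(p + 33)/135 = (45/2 + 33)/135 = (1/135)*(111/2) = 37/90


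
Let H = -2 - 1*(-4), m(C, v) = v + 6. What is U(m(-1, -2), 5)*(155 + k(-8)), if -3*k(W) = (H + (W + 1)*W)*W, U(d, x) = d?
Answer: 3716/3 ≈ 1238.7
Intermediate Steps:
m(C, v) = 6 + v
H = 2 (H = -2 + 4 = 2)
k(W) = -W*(2 + W*(1 + W))/3 (k(W) = -(2 + (W + 1)*W)*W/3 = -(2 + (1 + W)*W)*W/3 = -(2 + W*(1 + W))*W/3 = -W*(2 + W*(1 + W))/3)
U(m(-1, -2), 5)*(155 + k(-8)) = (6 - 2)*(155 - ⅓*(-8)*(2 - 8 + (-8)²)) = 4*(155 - ⅓*(-8)*(2 - 8 + 64)) = 4*(155 - ⅓*(-8)*58) = 4*(155 + 464/3) = 4*(929/3) = 3716/3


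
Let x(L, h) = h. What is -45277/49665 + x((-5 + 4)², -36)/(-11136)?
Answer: -41868061/46089120 ≈ -0.90841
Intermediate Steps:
-45277/49665 + x((-5 + 4)², -36)/(-11136) = -45277/49665 - 36/(-11136) = -45277*1/49665 - 36*(-1/11136) = -45277/49665 + 3/928 = -41868061/46089120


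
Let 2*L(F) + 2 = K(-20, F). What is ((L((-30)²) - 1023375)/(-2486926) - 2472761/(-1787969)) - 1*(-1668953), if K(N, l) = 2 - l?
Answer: 7421085256658785293/4446546593294 ≈ 1.6690e+6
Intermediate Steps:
L(F) = -F/2 (L(F) = -1 + (2 - F)/2 = -1 + (1 - F/2) = -F/2)
((L((-30)²) - 1023375)/(-2486926) - 2472761/(-1787969)) - 1*(-1668953) = ((-½*(-30)² - 1023375)/(-2486926) - 2472761/(-1787969)) - 1*(-1668953) = ((-½*900 - 1023375)*(-1/2486926) - 2472761*(-1/1787969)) + 1668953 = ((-450 - 1023375)*(-1/2486926) + 2472761/1787969) + 1668953 = (-1023825*(-1/2486926) + 2472761/1787969) + 1668953 = (1023825/2486926 + 2472761/1787969) + 1668953 = 7980140984111/4446546593294 + 1668953 = 7421085256658785293/4446546593294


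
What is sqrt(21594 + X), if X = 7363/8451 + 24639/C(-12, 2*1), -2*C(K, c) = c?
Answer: 2*I*sqrt(6039162537)/2817 ≈ 55.174*I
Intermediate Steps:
C(K, c) = -c/2
X = -208216826/8451 (X = 7363/8451 + 24639/((-1)) = 7363*(1/8451) + 24639/((-1/2*2)) = 7363/8451 + 24639/(-1) = 7363/8451 + 24639*(-1) = 7363/8451 - 24639 = -208216826/8451 ≈ -24638.)
sqrt(21594 + X) = sqrt(21594 - 208216826/8451) = sqrt(-25725932/8451) = 2*I*sqrt(6039162537)/2817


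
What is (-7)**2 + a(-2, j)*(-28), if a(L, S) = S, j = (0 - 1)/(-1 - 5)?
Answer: 133/3 ≈ 44.333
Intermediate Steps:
j = 1/6 (j = -1/(-6) = -1*(-1/6) = 1/6 ≈ 0.16667)
(-7)**2 + a(-2, j)*(-28) = (-7)**2 + (1/6)*(-28) = 49 - 14/3 = 133/3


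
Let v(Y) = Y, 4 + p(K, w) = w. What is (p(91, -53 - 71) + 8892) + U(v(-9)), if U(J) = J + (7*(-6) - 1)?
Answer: 8712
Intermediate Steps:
p(K, w) = -4 + w
U(J) = -43 + J (U(J) = J + (-42 - 1) = J - 43 = -43 + J)
(p(91, -53 - 71) + 8892) + U(v(-9)) = ((-4 + (-53 - 71)) + 8892) + (-43 - 9) = ((-4 - 124) + 8892) - 52 = (-128 + 8892) - 52 = 8764 - 52 = 8712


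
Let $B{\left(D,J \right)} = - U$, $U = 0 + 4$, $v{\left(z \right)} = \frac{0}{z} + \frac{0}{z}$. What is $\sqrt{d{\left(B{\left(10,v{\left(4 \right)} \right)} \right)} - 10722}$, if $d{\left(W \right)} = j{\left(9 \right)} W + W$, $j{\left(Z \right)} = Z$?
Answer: $i \sqrt{10762} \approx 103.74 i$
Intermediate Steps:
$v{\left(z \right)} = 0$ ($v{\left(z \right)} = 0 + 0 = 0$)
$U = 4$
$B{\left(D,J \right)} = -4$ ($B{\left(D,J \right)} = \left(-1\right) 4 = -4$)
$d{\left(W \right)} = 10 W$ ($d{\left(W \right)} = 9 W + W = 10 W$)
$\sqrt{d{\left(B{\left(10,v{\left(4 \right)} \right)} \right)} - 10722} = \sqrt{10 \left(-4\right) - 10722} = \sqrt{-40 - 10722} = \sqrt{-10762} = i \sqrt{10762}$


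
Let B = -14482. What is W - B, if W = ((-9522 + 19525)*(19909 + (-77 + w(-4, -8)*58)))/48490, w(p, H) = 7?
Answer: 452336447/24245 ≈ 18657.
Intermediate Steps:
W = 101220357/24245 (W = ((-9522 + 19525)*(19909 + (-77 + 7*58)))/48490 = (10003*(19909 + (-77 + 406)))*(1/48490) = (10003*(19909 + 329))*(1/48490) = (10003*20238)*(1/48490) = 202440714*(1/48490) = 101220357/24245 ≈ 4174.9)
W - B = 101220357/24245 - 1*(-14482) = 101220357/24245 + 14482 = 452336447/24245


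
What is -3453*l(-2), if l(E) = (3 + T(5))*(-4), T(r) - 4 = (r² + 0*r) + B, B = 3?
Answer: 483420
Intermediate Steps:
T(r) = 7 + r² (T(r) = 4 + ((r² + 0*r) + 3) = 4 + ((r² + 0) + 3) = 4 + (r² + 3) = 4 + (3 + r²) = 7 + r²)
l(E) = -140 (l(E) = (3 + (7 + 5²))*(-4) = (3 + (7 + 25))*(-4) = (3 + 32)*(-4) = 35*(-4) = -140)
-3453*l(-2) = -3453*(-140) = 483420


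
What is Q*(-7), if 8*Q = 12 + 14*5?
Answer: -287/4 ≈ -71.750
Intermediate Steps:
Q = 41/4 (Q = (12 + 14*5)/8 = (12 + 70)/8 = (1/8)*82 = 41/4 ≈ 10.250)
Q*(-7) = (41/4)*(-7) = -287/4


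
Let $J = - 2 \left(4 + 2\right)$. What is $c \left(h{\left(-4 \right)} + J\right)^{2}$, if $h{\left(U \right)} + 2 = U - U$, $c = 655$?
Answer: $128380$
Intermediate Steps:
$h{\left(U \right)} = -2$ ($h{\left(U \right)} = -2 + \left(U - U\right) = -2 + 0 = -2$)
$J = -12$ ($J = \left(-2\right) 6 = -12$)
$c \left(h{\left(-4 \right)} + J\right)^{2} = 655 \left(-2 - 12\right)^{2} = 655 \left(-14\right)^{2} = 655 \cdot 196 = 128380$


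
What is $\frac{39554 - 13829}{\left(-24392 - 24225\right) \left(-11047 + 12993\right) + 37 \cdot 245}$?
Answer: $- \frac{3675}{13514231} \approx -0.00027194$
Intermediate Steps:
$\frac{39554 - 13829}{\left(-24392 - 24225\right) \left(-11047 + 12993\right) + 37 \cdot 245} = \frac{25725}{\left(-48617\right) 1946 + 9065} = \frac{25725}{-94608682 + 9065} = \frac{25725}{-94599617} = 25725 \left(- \frac{1}{94599617}\right) = - \frac{3675}{13514231}$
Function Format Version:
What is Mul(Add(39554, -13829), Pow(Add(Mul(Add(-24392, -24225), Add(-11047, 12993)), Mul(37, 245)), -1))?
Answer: Rational(-3675, 13514231) ≈ -0.00027194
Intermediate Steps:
Mul(Add(39554, -13829), Pow(Add(Mul(Add(-24392, -24225), Add(-11047, 12993)), Mul(37, 245)), -1)) = Mul(25725, Pow(Add(Mul(-48617, 1946), 9065), -1)) = Mul(25725, Pow(Add(-94608682, 9065), -1)) = Mul(25725, Pow(-94599617, -1)) = Mul(25725, Rational(-1, 94599617)) = Rational(-3675, 13514231)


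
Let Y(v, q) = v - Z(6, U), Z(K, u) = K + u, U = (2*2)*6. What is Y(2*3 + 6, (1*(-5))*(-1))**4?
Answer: 104976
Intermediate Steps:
U = 24 (U = 4*6 = 24)
Y(v, q) = -30 + v (Y(v, q) = v - (6 + 24) = v - 1*30 = v - 30 = -30 + v)
Y(2*3 + 6, (1*(-5))*(-1))**4 = (-30 + (2*3 + 6))**4 = (-30 + (6 + 6))**4 = (-30 + 12)**4 = (-18)**4 = 104976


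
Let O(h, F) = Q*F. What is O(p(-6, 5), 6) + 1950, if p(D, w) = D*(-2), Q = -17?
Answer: 1848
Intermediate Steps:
p(D, w) = -2*D
O(h, F) = -17*F
O(p(-6, 5), 6) + 1950 = -17*6 + 1950 = -102 + 1950 = 1848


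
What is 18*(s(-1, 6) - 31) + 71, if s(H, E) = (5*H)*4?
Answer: -847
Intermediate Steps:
s(H, E) = 20*H
18*(s(-1, 6) - 31) + 71 = 18*(20*(-1) - 31) + 71 = 18*(-20 - 31) + 71 = 18*(-51) + 71 = -918 + 71 = -847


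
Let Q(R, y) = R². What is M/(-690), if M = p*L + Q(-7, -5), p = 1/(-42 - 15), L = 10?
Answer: -121/1710 ≈ -0.070760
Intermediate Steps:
p = -1/57 (p = 1/(-57) = -1/57 ≈ -0.017544)
M = 2783/57 (M = -1/57*10 + (-7)² = -10/57 + 49 = 2783/57 ≈ 48.825)
M/(-690) = (2783/57)/(-690) = (2783/57)*(-1/690) = -121/1710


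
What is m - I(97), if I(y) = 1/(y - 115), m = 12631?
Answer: 227359/18 ≈ 12631.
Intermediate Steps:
I(y) = 1/(-115 + y)
m - I(97) = 12631 - 1/(-115 + 97) = 12631 - 1/(-18) = 12631 - 1*(-1/18) = 12631 + 1/18 = 227359/18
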